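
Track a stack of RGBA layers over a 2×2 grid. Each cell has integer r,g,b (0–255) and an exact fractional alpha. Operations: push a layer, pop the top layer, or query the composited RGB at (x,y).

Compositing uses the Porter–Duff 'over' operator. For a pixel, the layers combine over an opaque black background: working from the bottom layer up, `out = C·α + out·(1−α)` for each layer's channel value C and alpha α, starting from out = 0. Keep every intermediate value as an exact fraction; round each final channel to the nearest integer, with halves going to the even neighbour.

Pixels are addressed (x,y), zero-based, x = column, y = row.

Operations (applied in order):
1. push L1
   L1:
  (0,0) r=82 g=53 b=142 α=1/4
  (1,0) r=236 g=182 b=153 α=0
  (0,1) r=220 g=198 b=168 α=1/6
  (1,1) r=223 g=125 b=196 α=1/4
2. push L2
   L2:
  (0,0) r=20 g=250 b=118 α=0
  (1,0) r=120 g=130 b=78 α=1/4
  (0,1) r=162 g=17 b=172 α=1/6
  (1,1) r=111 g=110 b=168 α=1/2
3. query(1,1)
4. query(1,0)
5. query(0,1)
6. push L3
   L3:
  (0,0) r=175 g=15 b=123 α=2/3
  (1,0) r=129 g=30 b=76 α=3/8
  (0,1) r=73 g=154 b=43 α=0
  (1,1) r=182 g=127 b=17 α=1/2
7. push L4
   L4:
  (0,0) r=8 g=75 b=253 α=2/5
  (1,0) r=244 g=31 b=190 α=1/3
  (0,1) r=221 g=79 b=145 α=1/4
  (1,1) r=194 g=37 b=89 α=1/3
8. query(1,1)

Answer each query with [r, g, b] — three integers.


(1,1) stack=L1,L2; from [0,0,0]:
L1 α=1/4: [223/4, 125/4, 49]
L2 α=1/2: [667/8, 565/8, 217/2]
= [83, 71, 108]

at x=1,y=0 over L1,L2:
L1 α=0: [0, 0, 0]
L2 α=1/4: [30, 65/2, 39/2]
= [30, 32, 20]

(0,1) stack=L1,L2; from [0,0,0]:
L1 α=1/6: [110/3, 33, 28]
L2 α=1/6: [518/9, 91/3, 52]
= [58, 30, 52]

query (1,1) [L1,L2,L3,L4] — begin 0,0,0
+L1 (α=1/4) → [223/4, 125/4, 49]
+L2 (α=1/2) → [667/8, 565/8, 217/2]
+L3 (α=1/2) → [2123/16, 1581/16, 251/4]
+L4 (α=1/3) → [1225/8, 1877/24, 143/2]
rounded: [153, 78, 72]


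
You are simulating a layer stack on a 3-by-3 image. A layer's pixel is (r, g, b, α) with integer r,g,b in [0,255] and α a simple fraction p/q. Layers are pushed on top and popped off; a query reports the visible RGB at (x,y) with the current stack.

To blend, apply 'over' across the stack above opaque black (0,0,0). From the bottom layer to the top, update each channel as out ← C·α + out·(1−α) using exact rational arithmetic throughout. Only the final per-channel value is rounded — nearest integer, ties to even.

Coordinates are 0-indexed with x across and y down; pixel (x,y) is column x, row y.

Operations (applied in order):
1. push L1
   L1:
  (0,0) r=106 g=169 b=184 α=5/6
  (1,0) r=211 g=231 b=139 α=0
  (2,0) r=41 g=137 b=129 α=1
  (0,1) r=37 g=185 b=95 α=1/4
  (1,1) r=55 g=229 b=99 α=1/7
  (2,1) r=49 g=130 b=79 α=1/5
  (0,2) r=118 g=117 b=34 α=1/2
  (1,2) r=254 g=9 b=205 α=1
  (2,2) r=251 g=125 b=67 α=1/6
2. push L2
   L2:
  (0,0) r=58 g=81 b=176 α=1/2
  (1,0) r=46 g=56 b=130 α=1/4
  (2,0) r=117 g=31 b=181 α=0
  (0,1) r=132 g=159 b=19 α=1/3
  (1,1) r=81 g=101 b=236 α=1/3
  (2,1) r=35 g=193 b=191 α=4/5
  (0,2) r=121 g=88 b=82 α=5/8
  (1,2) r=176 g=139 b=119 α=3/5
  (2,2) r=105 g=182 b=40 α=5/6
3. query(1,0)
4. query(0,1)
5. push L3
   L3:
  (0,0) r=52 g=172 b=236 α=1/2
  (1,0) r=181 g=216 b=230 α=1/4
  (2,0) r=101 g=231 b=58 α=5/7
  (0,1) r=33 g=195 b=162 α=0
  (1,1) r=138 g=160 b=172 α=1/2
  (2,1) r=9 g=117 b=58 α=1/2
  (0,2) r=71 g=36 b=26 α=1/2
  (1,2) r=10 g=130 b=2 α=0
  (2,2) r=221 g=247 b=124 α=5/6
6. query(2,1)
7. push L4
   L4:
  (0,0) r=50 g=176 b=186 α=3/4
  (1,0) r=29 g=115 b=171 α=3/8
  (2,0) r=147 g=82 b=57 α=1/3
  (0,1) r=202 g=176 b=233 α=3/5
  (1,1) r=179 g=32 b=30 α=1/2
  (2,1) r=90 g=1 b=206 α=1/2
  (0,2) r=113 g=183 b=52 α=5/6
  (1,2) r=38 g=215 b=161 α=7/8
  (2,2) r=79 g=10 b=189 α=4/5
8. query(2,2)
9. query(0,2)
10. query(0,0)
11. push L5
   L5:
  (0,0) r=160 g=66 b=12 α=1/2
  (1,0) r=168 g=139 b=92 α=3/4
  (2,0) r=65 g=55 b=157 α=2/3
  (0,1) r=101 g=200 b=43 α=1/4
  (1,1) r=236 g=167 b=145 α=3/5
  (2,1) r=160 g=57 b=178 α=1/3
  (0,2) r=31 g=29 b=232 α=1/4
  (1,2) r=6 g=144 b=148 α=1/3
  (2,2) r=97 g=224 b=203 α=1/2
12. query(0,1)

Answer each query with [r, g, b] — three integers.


(1,0) stack=L1,L2; from [0,0,0]:
L1 α=0: [0, 0, 0]
L2 α=1/4: [23/2, 14, 65/2]
= [12, 14, 32]

query (0,1) [L1,L2] — begin 0,0,0
+L1 (α=1/4) → [37/4, 185/4, 95/4]
+L2 (α=1/3) → [301/6, 503/6, 133/6]
= [50, 84, 22]

(2,1) stack=L1,L2,L3; from [0,0,0]:
+L1 (α=1/5) → [49/5, 26, 79/5]
+L2 (α=4/5) → [749/25, 798/5, 3899/25]
+L3 (α=1/2) → [487/25, 1383/10, 5349/50]
→ [19, 138, 107]

query (2,2) [L1,L2,L3,L4] — begin 0,0,0
after L1 α=1/6: [251/6, 125/6, 67/6]
after L2 α=5/6: [3401/36, 5585/36, 1267/36]
after L3 α=5/6: [43181/216, 50045/216, 23587/216]
after L4 α=4/5: [111437/1080, 11737/216, 186883/1080]
→ [103, 54, 173]

(0,2) stack=L1,L2,L3,L4; from [0,0,0]:
L1 α=1/2: [59, 117/2, 17]
L2 α=5/8: [391/4, 1231/16, 461/8]
L3 α=1/2: [675/8, 1807/32, 669/16]
L4 α=5/6: [5195/48, 31087/192, 4829/96]
= [108, 162, 50]

at x=0,y=0 over L1,L2,L3,L4:
+L1 (α=5/6) → [265/3, 845/6, 460/3]
+L2 (α=1/2) → [439/6, 1331/12, 494/3]
+L3 (α=1/2) → [751/12, 3395/24, 601/3]
+L4 (α=3/4) → [2551/48, 16067/96, 2275/12]
rounded: [53, 167, 190]

at x=0,y=1 over L1,L2,L3,L4,L5:
+L1 (α=1/4) → [37/4, 185/4, 95/4]
+L2 (α=1/3) → [301/6, 503/6, 133/6]
+L3 (α=0) → [301/6, 503/6, 133/6]
+L4 (α=3/5) → [2119/15, 2087/15, 446/3]
+L5 (α=1/4) → [656/5, 3087/20, 489/4]
→ [131, 154, 122]


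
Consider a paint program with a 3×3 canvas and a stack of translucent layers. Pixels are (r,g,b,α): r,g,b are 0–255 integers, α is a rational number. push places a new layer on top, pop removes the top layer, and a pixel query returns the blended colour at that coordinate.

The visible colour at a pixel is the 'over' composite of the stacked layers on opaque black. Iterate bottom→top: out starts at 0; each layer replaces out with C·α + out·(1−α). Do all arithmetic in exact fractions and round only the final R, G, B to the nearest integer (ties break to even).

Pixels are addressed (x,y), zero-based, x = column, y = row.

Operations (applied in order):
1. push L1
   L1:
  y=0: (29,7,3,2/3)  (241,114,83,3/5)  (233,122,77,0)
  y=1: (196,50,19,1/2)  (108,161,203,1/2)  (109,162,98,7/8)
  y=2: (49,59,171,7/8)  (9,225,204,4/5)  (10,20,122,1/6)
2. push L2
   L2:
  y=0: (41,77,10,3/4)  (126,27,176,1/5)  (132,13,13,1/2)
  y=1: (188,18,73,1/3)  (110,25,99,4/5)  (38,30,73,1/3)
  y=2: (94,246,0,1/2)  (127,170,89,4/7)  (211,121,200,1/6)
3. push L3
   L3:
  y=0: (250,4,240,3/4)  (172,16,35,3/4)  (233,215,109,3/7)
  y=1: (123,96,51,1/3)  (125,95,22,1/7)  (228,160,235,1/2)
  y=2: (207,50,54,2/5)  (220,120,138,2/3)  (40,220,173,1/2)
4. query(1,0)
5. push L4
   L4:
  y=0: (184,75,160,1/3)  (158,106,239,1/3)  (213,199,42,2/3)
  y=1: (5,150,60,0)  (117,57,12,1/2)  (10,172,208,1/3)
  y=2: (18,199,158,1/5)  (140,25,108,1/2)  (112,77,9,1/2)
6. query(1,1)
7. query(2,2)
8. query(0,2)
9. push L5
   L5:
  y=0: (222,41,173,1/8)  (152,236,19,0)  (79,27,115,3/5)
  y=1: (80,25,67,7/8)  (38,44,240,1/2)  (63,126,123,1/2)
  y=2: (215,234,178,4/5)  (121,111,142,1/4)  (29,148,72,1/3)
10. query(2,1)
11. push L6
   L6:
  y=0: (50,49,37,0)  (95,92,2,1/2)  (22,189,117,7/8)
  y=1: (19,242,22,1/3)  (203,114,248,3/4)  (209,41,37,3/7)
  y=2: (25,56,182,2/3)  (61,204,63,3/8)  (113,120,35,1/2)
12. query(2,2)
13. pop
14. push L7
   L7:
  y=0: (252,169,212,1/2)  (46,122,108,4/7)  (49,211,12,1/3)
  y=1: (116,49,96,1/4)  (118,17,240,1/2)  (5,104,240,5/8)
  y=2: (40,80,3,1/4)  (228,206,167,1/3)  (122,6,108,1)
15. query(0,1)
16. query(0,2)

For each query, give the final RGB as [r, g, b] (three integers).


(1,0) stack=L1,L2,L3; from [0,0,0]:
L1 α=3/5: [723/5, 342/5, 249/5]
L2 α=1/5: [3522/25, 1503/25, 1876/25]
L3 α=3/4: [8211/50, 2703/100, 4501/100]
= [164, 27, 45]

(1,1) stack=L1,L2,L3,L4; from [0,0,0]:
+L1 (α=1/2) → [54, 161/2, 203/2]
+L2 (α=4/5) → [494/5, 361/10, 199/2]
+L3 (α=1/7) → [3589/35, 1558/35, 619/7]
+L4 (α=1/2) → [3842/35, 3553/70, 703/14]
= [110, 51, 50]

query (2,2) [L1,L2,L3,L4] — begin 0,0,0
+L1 (α=1/6) → [5/3, 10/3, 61/3]
+L2 (α=1/6) → [329/9, 413/18, 905/18]
+L3 (α=1/2) → [689/18, 4373/36, 4019/36]
+L4 (α=1/2) → [2705/36, 7145/72, 4343/72]
rounded: [75, 99, 60]

at x=0,y=2 over L1,L2,L3,L4:
+L1 (α=7/8) → [343/8, 413/8, 1197/8]
+L2 (α=1/2) → [1095/16, 2381/16, 1197/16]
+L3 (α=2/5) → [9909/80, 8743/80, 5319/80]
+L4 (α=1/5) → [10269/100, 12723/100, 8479/100]
= [103, 127, 85]

query (2,1) [L1,L2,L3,L4,L5] — begin 0,0,0
after L1 α=7/8: [763/8, 567/4, 343/4]
after L2 α=1/3: [305/4, 209/2, 163/2]
after L3 α=1/2: [1217/8, 529/4, 633/4]
after L4 α=1/3: [419/4, 291/2, 1049/6]
after L5 α=1/2: [671/8, 543/4, 1787/12]
→ [84, 136, 149]

at x=2,y=2 over L1,L2,L3,L4,L5,L6:
L1 α=1/6: [5/3, 10/3, 61/3]
L2 α=1/6: [329/9, 413/18, 905/18]
L3 α=1/2: [689/18, 4373/36, 4019/36]
L4 α=1/2: [2705/36, 7145/72, 4343/72]
L5 α=1/3: [3227/54, 12473/108, 6935/108]
L6 α=1/2: [9329/108, 25433/216, 10715/216]
rounded: [86, 118, 50]

at x=0,y=1 over L1,L2,L3,L4,L5,L7:
L1 α=1/2: [98, 25, 19/2]
L2 α=1/3: [128, 68/3, 92/3]
L3 α=1/3: [379/3, 424/9, 337/9]
L4 α=0: [379/3, 424/9, 337/9]
L5 α=7/8: [2059/24, 1999/72, 2279/36]
L7 α=1/4: [2987/32, 3175/96, 3431/48]
rounded: [93, 33, 71]

at x=0,y=2 over L1,L2,L3,L4,L5,L7:
L1 α=7/8: [343/8, 413/8, 1197/8]
L2 α=1/2: [1095/16, 2381/16, 1197/16]
L3 α=2/5: [9909/80, 8743/80, 5319/80]
L4 α=1/5: [10269/100, 12723/100, 8479/100]
L5 α=4/5: [96269/500, 106323/500, 79679/500]
L7 α=1/4: [308807/2000, 358969/2000, 240537/2000]
rounded: [154, 179, 120]


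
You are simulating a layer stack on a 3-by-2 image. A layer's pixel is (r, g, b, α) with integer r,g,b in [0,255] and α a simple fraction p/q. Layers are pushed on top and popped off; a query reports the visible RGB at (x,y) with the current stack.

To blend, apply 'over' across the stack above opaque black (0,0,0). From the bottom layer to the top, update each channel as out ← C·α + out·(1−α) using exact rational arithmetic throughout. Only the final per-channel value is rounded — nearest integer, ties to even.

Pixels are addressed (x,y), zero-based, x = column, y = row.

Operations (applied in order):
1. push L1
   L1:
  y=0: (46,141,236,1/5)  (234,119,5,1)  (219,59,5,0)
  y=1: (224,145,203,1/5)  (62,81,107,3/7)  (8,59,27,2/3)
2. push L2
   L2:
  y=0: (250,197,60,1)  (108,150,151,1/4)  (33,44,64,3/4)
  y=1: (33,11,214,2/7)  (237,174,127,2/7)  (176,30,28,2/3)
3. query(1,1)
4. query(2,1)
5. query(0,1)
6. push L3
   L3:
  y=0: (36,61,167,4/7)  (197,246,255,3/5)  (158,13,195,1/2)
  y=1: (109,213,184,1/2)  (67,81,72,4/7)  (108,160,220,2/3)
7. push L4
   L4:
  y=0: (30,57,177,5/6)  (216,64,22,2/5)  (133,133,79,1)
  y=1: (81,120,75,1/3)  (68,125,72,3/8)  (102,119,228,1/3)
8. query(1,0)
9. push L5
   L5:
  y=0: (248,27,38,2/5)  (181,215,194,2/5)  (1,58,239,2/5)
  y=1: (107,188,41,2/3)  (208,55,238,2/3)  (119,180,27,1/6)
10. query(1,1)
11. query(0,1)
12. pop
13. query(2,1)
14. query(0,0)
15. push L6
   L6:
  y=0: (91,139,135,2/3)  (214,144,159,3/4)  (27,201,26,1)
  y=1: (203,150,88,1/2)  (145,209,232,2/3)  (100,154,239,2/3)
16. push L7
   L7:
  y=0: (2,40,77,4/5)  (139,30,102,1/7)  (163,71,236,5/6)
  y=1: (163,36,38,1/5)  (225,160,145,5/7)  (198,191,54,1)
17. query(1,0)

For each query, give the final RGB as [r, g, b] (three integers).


query (1,1) [L1,L2] — begin 0,0,0
L1 α=3/7: [186/7, 243/7, 321/7]
L2 α=2/7: [4248/49, 3651/49, 3383/49]
→ [87, 75, 69]

(2,1) stack=L1,L2; from [0,0,0]:
L1 α=2/3: [16/3, 118/3, 18]
L2 α=2/3: [1072/9, 298/9, 74/3]
→ [119, 33, 25]

query (0,1) [L1,L2] — begin 0,0,0
after L1 α=1/5: [224/5, 29, 203/5]
after L2 α=2/7: [290/7, 167/7, 631/7]
rounded: [41, 24, 90]

at x=1,y=0 over L1,L2,L3,L4:
+L1 (α=1) → [234, 119, 5]
+L2 (α=1/4) → [405/2, 507/4, 83/2]
+L3 (α=3/5) → [996/5, 1983/10, 848/5]
+L4 (α=2/5) → [5148/25, 7229/50, 2764/25]
→ [206, 145, 111]

at x=1,y=1 over L1,L2,L3,L4,L5:
after L1 α=3/7: [186/7, 243/7, 321/7]
after L2 α=2/7: [4248/49, 3651/49, 3383/49]
after L3 α=4/7: [25876/343, 26829/343, 24261/343]
after L4 α=3/8: [24919/343, 131385/1372, 195393/2744]
after L5 α=2/3: [55869/343, 282305/4116, 1501537/8232]
→ [163, 69, 182]

at x=0,y=1 over L1,L2,L3,L4,L5:
L1 α=1/5: [224/5, 29, 203/5]
L2 α=2/7: [290/7, 167/7, 631/7]
L3 α=1/2: [1053/14, 829/7, 1919/14]
L4 α=1/3: [540/7, 2498/21, 2444/21]
L5 α=2/3: [2038/21, 10394/63, 4166/63]
rounded: [97, 165, 66]

(2,1) stack=L1,L2,L3,L4; from [0,0,0]:
+L1 (α=2/3) → [16/3, 118/3, 18]
+L2 (α=2/3) → [1072/9, 298/9, 74/3]
+L3 (α=2/3) → [3016/27, 3178/27, 1394/9]
+L4 (α=1/3) → [8786/81, 9569/81, 4840/27]
→ [108, 118, 179]

(0,0) stack=L1,L2,L3,L4; from [0,0,0]:
+L1 (α=1/5) → [46/5, 141/5, 236/5]
+L2 (α=1) → [250, 197, 60]
+L3 (α=4/7) → [894/7, 835/7, 848/7]
+L4 (α=5/6) → [324/7, 1415/21, 7043/42]
= [46, 67, 168]

query (1,0) [L1,L2,L3,L4,L6,L7] — begin 0,0,0
+L1 (α=1) → [234, 119, 5]
+L2 (α=1/4) → [405/2, 507/4, 83/2]
+L3 (α=3/5) → [996/5, 1983/10, 848/5]
+L4 (α=2/5) → [5148/25, 7229/50, 2764/25]
+L6 (α=3/4) → [10599/50, 28829/200, 14689/100]
+L7 (α=1/7) → [35272/175, 89487/700, 49167/350]
rounded: [202, 128, 140]


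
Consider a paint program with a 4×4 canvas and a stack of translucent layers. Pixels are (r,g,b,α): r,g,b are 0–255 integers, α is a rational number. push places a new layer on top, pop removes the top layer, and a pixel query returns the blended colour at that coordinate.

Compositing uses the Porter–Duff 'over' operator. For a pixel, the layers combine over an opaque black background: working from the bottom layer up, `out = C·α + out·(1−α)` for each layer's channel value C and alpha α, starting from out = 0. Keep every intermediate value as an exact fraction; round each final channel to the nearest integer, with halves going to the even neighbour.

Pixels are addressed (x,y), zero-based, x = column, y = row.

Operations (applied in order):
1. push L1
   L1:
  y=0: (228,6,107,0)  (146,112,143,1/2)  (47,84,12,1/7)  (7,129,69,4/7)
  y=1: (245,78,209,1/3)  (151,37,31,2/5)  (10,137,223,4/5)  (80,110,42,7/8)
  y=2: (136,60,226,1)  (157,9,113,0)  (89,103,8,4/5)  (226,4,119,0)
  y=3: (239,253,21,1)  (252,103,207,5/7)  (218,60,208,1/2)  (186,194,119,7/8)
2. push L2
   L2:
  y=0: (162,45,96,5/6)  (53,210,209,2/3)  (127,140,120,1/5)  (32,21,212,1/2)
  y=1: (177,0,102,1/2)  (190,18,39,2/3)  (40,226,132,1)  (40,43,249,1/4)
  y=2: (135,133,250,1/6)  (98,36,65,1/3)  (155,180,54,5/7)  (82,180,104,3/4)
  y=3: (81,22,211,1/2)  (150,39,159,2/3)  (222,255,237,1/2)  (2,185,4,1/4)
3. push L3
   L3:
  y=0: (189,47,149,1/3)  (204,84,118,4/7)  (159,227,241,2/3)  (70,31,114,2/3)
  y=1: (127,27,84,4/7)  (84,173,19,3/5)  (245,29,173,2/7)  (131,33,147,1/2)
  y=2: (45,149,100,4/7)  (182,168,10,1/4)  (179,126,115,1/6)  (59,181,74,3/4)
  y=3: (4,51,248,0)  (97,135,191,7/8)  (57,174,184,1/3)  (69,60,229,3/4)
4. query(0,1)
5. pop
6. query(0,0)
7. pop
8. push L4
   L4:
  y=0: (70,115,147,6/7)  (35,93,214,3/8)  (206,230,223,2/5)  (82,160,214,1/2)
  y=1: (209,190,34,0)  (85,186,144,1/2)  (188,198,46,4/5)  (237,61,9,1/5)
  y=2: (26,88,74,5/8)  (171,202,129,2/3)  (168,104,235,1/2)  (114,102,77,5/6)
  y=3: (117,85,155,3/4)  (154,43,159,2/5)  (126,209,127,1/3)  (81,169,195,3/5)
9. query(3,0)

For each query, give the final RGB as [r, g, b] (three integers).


at x=0,y=1 over L1,L2,L3:
after L1 α=1/3: [245/3, 26, 209/3]
after L2 α=1/2: [388/3, 13, 515/6]
after L3 α=4/7: [128, 21, 1187/14]
= [128, 21, 85]

at x=0,y=0 over L1,L2:
after L1 α=0: [0, 0, 0]
after L2 α=5/6: [135, 75/2, 80]
rounded: [135, 38, 80]

(3,0) stack=L1,L4; from [0,0,0]:
after L1 α=4/7: [4, 516/7, 276/7]
after L4 α=1/2: [43, 818/7, 887/7]
= [43, 117, 127]


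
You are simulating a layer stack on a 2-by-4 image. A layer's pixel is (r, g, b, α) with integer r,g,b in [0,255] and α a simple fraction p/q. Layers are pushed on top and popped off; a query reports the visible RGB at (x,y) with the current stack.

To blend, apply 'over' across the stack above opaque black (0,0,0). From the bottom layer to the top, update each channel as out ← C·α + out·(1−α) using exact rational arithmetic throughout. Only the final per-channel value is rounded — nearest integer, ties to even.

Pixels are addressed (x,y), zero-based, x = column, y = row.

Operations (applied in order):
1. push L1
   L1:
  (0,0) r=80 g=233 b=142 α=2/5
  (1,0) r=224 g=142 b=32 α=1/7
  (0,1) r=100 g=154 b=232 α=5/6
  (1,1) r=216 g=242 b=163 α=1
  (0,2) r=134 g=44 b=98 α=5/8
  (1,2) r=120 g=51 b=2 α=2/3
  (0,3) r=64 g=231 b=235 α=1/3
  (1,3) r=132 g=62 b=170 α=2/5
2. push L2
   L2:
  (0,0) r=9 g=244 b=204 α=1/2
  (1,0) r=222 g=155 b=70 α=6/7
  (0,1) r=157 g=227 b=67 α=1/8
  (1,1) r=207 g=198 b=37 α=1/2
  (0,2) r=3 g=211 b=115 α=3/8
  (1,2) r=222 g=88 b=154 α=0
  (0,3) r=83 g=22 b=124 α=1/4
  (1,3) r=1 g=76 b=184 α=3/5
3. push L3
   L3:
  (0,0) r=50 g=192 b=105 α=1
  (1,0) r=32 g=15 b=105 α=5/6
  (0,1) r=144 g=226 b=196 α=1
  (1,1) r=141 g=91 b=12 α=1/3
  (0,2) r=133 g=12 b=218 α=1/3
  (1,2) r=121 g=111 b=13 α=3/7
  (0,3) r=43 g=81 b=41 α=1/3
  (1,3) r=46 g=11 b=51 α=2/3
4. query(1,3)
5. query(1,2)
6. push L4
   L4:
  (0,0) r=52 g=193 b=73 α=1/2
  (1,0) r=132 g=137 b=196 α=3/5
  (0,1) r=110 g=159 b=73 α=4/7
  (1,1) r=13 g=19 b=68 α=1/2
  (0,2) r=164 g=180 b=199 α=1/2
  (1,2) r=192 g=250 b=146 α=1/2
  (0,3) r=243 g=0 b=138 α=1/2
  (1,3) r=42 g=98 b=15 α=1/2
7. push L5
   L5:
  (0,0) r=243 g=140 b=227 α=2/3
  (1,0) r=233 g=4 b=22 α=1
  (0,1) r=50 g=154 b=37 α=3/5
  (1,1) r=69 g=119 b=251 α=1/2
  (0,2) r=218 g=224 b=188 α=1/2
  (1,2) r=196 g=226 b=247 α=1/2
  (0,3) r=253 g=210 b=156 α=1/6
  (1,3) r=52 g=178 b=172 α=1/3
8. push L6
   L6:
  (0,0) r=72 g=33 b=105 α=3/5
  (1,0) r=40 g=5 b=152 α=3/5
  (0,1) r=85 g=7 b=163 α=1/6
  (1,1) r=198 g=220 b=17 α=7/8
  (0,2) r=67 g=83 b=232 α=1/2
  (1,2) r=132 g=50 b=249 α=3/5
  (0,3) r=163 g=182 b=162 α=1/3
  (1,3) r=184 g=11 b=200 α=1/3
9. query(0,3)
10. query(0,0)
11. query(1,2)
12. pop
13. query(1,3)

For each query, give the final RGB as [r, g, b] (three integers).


(1,3) stack=L1,L2,L3; from [0,0,0]:
L1 α=2/5: [264/5, 124/5, 68]
L2 α=3/5: [543/25, 1388/25, 688/5]
L3 α=2/3: [2843/75, 646/25, 1198/15]
→ [38, 26, 80]

at x=1,y=2 over L1,L2,L3:
L1 α=2/3: [80, 34, 4/3]
L2 α=0: [80, 34, 4/3]
L3 α=3/7: [683/7, 67, 19/3]
= [98, 67, 6]

at x=0,y=3 over L1,L2,L3,L4,L5,L6:
L1 α=1/3: [64/3, 77, 235/3]
L2 α=1/4: [147/4, 253/4, 359/4]
L3 α=1/3: [233/6, 415/6, 147/2]
L4 α=1/2: [1691/12, 415/12, 423/4]
L5 α=1/6: [11491/72, 4595/72, 913/8]
L6 α=1/3: [17359/108, 11147/108, 1561/12]
rounded: [161, 103, 130]

(0,0) stack=L1,L2,L3,L4,L5,L6; from [0,0,0]:
+L1 (α=2/5) → [32, 466/5, 284/5]
+L2 (α=1/2) → [41/2, 843/5, 652/5]
+L3 (α=1) → [50, 192, 105]
+L4 (α=1/2) → [51, 385/2, 89]
+L5 (α=2/3) → [179, 315/2, 181]
+L6 (α=3/5) → [574/5, 414/5, 677/5]
→ [115, 83, 135]

(1,2) stack=L1,L2,L3,L4,L5,L6; from [0,0,0]:
L1 α=2/3: [80, 34, 4/3]
L2 α=0: [80, 34, 4/3]
L3 α=3/7: [683/7, 67, 19/3]
L4 α=1/2: [2027/14, 317/2, 457/6]
L5 α=1/2: [4771/28, 769/4, 1939/12]
L6 α=3/5: [2063/14, 1069/10, 6421/30]
= [147, 107, 214]

query (1,3) [L1,L2,L3,L4,L5] — begin 0,0,0
after L1 α=2/5: [264/5, 124/5, 68]
after L2 α=3/5: [543/25, 1388/25, 688/5]
after L3 α=2/3: [2843/75, 646/25, 1198/15]
after L4 α=1/2: [5993/150, 1548/25, 1423/30]
after L5 α=1/3: [9893/225, 7546/75, 4003/45]
rounded: [44, 101, 89]


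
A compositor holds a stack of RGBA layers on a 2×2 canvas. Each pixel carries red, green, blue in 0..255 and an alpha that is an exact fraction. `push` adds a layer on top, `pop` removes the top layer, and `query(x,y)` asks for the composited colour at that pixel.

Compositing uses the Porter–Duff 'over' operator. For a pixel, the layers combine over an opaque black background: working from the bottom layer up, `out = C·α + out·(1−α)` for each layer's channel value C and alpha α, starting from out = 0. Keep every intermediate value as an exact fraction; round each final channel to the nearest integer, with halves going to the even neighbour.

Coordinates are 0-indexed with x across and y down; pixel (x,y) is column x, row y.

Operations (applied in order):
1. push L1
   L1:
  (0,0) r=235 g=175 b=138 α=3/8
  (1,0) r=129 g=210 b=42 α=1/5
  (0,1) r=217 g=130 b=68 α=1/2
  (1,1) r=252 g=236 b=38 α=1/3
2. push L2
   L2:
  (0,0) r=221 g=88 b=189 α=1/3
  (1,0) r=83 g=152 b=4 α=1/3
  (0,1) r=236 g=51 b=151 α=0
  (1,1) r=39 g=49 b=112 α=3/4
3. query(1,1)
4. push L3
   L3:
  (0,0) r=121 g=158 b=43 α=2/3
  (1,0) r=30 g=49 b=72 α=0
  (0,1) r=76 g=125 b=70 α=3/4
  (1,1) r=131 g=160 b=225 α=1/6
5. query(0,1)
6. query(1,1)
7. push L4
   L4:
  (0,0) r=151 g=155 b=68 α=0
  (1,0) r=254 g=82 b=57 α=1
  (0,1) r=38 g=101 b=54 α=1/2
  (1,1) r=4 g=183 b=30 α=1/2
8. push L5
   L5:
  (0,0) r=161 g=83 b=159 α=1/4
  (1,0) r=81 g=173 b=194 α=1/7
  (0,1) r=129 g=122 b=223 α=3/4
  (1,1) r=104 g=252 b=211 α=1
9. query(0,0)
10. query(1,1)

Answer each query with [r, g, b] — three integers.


query (1,1) [L1,L2] — begin 0,0,0
L1 α=1/3: [84, 236/3, 38/3]
L2 α=3/4: [201/4, 677/12, 523/6]
= [50, 56, 87]

(0,1) stack=L1,L2,L3; from [0,0,0]:
L1 α=1/2: [217/2, 65, 34]
L2 α=0: [217/2, 65, 34]
L3 α=3/4: [673/8, 110, 61]
→ [84, 110, 61]

query (1,1) [L1,L2,L3] — begin 0,0,0
L1 α=1/3: [84, 236/3, 38/3]
L2 α=3/4: [201/4, 677/12, 523/6]
L3 α=1/6: [1529/24, 5305/72, 3965/36]
→ [64, 74, 110]

query (0,0) [L1,L2,L3,L4,L5] — begin 0,0,0
after L1 α=3/8: [705/8, 525/8, 207/4]
after L2 α=1/3: [1589/12, 877/12, 195/2]
after L3 α=2/3: [4493/36, 4669/36, 367/6]
after L4 α=0: [4493/36, 4669/36, 367/6]
after L5 α=1/4: [6425/48, 5665/48, 685/8]
rounded: [134, 118, 86]

(1,1) stack=L1,L2,L3,L4,L5; from [0,0,0]:
+L1 (α=1/3) → [84, 236/3, 38/3]
+L2 (α=3/4) → [201/4, 677/12, 523/6]
+L3 (α=1/6) → [1529/24, 5305/72, 3965/36]
+L4 (α=1/2) → [1625/48, 18481/144, 5045/72]
+L5 (α=1) → [104, 252, 211]
rounded: [104, 252, 211]


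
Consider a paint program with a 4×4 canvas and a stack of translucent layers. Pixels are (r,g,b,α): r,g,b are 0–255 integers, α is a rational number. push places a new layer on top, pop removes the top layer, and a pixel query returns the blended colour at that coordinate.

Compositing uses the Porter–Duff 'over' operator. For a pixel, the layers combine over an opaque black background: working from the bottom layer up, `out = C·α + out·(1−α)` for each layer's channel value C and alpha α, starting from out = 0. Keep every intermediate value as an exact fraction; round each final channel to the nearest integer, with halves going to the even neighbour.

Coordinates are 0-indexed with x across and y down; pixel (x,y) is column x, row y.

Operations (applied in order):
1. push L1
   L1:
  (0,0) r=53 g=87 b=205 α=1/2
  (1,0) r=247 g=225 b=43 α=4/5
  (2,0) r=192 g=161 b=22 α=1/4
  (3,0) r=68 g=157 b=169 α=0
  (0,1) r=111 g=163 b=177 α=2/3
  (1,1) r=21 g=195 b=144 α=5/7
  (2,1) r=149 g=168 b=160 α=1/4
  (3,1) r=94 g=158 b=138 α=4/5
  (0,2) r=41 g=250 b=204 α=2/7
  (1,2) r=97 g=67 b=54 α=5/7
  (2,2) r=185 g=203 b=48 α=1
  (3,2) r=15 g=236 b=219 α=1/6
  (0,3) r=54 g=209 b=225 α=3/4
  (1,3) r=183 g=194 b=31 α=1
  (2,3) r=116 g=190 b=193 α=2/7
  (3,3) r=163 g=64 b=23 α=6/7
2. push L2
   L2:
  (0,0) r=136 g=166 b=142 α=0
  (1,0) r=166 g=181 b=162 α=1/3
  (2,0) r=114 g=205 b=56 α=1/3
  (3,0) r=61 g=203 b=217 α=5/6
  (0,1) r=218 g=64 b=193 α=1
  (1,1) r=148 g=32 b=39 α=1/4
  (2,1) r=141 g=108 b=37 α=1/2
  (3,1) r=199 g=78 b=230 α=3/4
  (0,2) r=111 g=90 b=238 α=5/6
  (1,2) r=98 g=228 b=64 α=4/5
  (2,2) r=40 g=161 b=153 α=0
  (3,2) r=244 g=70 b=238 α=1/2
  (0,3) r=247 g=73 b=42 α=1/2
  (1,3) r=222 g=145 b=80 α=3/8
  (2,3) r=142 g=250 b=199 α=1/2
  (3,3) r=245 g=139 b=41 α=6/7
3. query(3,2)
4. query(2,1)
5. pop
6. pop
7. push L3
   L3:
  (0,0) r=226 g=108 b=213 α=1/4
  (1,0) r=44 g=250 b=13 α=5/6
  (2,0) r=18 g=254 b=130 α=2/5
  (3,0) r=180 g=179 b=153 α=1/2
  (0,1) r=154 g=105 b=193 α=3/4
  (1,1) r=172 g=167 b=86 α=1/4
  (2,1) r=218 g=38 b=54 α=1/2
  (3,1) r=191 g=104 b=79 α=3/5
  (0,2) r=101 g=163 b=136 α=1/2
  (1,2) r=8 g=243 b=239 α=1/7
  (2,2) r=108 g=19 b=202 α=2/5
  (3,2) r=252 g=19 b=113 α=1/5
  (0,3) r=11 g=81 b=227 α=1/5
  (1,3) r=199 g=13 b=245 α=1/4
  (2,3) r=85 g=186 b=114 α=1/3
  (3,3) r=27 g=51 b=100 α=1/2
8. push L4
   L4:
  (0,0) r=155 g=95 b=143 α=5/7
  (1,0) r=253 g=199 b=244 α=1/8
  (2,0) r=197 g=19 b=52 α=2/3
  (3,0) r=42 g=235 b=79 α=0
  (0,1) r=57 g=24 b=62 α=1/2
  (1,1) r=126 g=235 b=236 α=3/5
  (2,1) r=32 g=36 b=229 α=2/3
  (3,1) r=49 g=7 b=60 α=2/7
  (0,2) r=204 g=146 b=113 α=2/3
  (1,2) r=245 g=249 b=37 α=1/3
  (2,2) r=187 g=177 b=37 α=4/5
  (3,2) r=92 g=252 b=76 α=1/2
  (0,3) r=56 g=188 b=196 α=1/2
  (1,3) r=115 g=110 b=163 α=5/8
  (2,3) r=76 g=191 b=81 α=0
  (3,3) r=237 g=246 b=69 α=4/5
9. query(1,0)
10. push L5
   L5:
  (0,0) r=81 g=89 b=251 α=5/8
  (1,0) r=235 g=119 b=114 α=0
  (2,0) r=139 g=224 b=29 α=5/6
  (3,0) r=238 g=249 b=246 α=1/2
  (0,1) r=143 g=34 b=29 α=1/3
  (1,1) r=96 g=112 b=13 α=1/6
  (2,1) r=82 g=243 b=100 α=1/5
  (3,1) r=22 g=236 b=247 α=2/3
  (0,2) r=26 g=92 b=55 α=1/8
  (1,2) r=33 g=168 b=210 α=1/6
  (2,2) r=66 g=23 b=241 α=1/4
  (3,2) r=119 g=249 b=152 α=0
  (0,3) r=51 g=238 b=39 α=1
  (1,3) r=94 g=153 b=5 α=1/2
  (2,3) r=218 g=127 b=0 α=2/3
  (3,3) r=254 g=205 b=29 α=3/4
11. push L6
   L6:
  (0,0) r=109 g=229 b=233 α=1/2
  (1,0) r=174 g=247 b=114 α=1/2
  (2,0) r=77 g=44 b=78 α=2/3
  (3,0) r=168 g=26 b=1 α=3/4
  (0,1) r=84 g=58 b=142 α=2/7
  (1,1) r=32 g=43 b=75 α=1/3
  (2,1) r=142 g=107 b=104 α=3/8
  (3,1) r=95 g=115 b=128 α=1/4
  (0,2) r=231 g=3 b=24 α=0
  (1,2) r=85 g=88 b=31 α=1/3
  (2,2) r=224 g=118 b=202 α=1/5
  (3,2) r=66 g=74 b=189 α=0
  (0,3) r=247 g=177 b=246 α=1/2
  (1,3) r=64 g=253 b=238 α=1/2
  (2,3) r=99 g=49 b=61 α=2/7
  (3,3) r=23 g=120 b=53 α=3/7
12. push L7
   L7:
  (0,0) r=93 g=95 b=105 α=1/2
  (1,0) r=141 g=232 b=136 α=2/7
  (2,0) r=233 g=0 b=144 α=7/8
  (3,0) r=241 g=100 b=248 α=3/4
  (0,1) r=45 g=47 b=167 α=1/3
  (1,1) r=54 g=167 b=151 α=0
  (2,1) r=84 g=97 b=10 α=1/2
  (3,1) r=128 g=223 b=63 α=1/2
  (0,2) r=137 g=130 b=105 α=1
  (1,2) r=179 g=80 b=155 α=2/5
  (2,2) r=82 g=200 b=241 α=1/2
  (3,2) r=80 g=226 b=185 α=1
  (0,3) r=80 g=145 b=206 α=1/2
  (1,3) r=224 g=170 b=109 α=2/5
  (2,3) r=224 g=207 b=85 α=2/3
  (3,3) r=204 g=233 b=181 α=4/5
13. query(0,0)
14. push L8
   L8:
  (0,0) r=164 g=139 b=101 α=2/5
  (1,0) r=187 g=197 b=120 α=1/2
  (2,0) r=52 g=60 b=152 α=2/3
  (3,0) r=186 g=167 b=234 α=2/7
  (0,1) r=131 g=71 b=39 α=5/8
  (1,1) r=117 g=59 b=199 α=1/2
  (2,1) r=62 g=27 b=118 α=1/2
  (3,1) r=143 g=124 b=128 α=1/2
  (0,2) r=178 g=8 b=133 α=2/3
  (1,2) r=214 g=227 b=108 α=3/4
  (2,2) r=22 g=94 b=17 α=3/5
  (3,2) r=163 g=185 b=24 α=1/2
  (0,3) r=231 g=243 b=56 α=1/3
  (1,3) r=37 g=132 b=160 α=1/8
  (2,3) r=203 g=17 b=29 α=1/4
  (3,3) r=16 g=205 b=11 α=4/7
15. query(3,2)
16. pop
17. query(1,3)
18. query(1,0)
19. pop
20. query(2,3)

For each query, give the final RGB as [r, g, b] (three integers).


at x=3,y=2 over L1,L2:
L1 α=1/6: [5/2, 118/3, 73/2]
L2 α=1/2: [493/4, 164/3, 549/4]
rounded: [123, 55, 137]

at x=2,y=1 over L1,L2:
+L1 (α=1/4) → [149/4, 42, 40]
+L2 (α=1/2) → [713/8, 75, 77/2]
rounded: [89, 75, 38]

at x=1,y=0 over L3,L4:
after L3 α=5/6: [110/3, 625/3, 65/6]
after L4 α=1/8: [1529/24, 1243/6, 1919/48]
rounded: [64, 207, 40]

at x=0,y=0 over L3,L4,L5,L6,L7:
+L3 (α=1/4) → [113/2, 27, 213/4]
+L4 (α=5/7) → [888/7, 529/7, 1643/14]
+L5 (α=5/8) → [5499/56, 2351/28, 22499/112]
+L6 (α=1/2) → [11603/112, 8763/56, 48595/224]
+L7 (α=1/2) → [22019/224, 14083/112, 72115/448]
= [98, 126, 161]

query (3,2) [L3,L4,L5,L6,L7,L8] — begin 0,0,0
+L3 (α=1/5) → [252/5, 19/5, 113/5]
+L4 (α=1/2) → [356/5, 1279/10, 493/10]
+L5 (α=0) → [356/5, 1279/10, 493/10]
+L6 (α=0) → [356/5, 1279/10, 493/10]
+L7 (α=1) → [80, 226, 185]
+L8 (α=1/2) → [243/2, 411/2, 209/2]
= [122, 206, 104]

at x=1,y=3 over L3,L4,L5,L6,L7:
L3 α=1/4: [199/4, 13/4, 245/4]
L4 α=5/8: [2897/32, 2239/32, 3995/32]
L5 α=1/2: [5905/64, 7135/64, 4155/64]
L6 α=1/2: [10001/128, 23327/128, 19387/128]
L7 α=2/5: [87347/640, 113501/640, 17213/128]
→ [136, 177, 134]

query (1,0) [L3,L4,L5,L6,L7] — begin 0,0,0
after L3 α=5/6: [110/3, 625/3, 65/6]
after L4 α=1/8: [1529/24, 1243/6, 1919/48]
after L5 α=0: [1529/24, 1243/6, 1919/48]
after L6 α=1/2: [5705/48, 2725/12, 7391/96]
after L7 α=2/7: [42061/336, 19193/84, 63067/672]
rounded: [125, 228, 94]

query (2,3) [L3,L4,L5,L6] — begin 0,0,0
L3 α=1/3: [85/3, 62, 38]
L4 α=0: [85/3, 62, 38]
L5 α=2/3: [1393/9, 316/3, 38/3]
L6 α=2/7: [8747/63, 1874/21, 556/21]
= [139, 89, 26]


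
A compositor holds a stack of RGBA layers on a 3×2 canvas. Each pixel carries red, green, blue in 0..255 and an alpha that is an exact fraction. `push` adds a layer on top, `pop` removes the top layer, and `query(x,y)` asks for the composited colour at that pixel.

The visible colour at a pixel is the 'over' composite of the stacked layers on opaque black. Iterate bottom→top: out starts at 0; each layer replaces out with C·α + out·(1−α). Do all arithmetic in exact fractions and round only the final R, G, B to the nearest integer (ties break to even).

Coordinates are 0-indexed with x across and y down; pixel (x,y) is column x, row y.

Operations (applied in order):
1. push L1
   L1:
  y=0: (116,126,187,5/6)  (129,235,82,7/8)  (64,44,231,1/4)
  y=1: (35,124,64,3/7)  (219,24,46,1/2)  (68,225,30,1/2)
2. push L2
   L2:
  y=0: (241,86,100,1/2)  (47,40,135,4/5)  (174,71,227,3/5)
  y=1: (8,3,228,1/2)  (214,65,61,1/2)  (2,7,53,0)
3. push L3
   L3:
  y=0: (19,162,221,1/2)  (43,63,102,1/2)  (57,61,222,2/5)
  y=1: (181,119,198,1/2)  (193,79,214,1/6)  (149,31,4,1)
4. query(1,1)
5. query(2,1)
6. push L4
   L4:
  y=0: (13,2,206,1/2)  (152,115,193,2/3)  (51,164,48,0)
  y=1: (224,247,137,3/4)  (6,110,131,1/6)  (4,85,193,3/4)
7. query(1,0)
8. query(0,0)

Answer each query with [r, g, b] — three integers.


query (1,1) [L1,L2,L3] — begin 0,0,0
after L1 α=1/2: [219/2, 12, 23]
after L2 α=1/2: [647/4, 77/2, 42]
after L3 α=1/6: [4007/24, 181/4, 212/3]
rounded: [167, 45, 71]

(2,1) stack=L1,L2,L3; from [0,0,0]:
+L1 (α=1/2) → [34, 225/2, 15]
+L2 (α=0) → [34, 225/2, 15]
+L3 (α=1) → [149, 31, 4]
rounded: [149, 31, 4]

query (1,0) [L1,L2,L3,L4] — begin 0,0,0
+L1 (α=7/8) → [903/8, 1645/8, 287/4]
+L2 (α=4/5) → [2407/40, 585/8, 2447/20]
+L3 (α=1/2) → [4127/80, 1089/16, 4487/40]
+L4 (α=2/3) → [28447/240, 4769/48, 19927/120]
= [119, 99, 166]

query (0,0) [L1,L2,L3,L4] — begin 0,0,0
after L1 α=5/6: [290/3, 105, 935/6]
after L2 α=1/2: [1013/6, 191/2, 1535/12]
after L3 α=1/2: [1127/12, 515/4, 4187/24]
after L4 α=1/2: [1283/24, 523/8, 9131/48]
= [53, 65, 190]


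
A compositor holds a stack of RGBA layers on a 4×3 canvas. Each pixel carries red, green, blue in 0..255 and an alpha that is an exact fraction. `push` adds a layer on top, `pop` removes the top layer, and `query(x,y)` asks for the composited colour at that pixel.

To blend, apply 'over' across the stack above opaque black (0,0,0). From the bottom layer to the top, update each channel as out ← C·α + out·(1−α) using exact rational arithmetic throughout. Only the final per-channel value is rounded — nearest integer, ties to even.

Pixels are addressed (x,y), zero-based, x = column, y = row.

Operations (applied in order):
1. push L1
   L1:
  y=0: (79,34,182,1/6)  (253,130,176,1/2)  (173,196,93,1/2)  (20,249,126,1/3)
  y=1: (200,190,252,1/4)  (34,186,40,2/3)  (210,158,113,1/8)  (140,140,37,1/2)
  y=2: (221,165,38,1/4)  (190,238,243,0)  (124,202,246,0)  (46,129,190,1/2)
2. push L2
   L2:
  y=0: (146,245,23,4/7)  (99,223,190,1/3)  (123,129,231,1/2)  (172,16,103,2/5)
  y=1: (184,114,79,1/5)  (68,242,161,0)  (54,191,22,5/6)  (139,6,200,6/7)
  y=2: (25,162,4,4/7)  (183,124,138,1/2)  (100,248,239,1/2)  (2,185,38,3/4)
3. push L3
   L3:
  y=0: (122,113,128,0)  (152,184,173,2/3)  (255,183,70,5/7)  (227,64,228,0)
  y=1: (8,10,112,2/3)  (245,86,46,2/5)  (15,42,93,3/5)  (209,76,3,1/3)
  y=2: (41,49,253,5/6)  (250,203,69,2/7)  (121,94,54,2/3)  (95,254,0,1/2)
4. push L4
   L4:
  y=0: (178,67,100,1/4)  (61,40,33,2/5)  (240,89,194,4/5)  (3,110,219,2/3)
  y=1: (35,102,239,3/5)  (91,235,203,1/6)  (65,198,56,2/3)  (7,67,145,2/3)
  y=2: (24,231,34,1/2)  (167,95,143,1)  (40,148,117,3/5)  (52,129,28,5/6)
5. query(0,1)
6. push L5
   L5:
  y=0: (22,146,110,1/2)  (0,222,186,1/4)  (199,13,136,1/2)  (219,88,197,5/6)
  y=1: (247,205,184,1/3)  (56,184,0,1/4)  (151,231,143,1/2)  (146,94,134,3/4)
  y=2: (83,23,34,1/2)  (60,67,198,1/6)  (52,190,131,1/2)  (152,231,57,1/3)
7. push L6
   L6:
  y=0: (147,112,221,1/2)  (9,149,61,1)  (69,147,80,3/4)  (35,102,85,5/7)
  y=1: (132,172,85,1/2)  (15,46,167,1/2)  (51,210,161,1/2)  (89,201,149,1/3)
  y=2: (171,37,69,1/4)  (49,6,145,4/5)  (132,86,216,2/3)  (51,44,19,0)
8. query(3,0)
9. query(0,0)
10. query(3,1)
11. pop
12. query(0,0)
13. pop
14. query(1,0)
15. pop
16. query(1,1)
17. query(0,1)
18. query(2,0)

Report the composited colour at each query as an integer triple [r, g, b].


(0,1) stack=L1,L2,L3,L4; from [0,0,0]:
after L1 α=1/4: [50, 95/2, 63]
after L2 α=1/5: [384/5, 304/5, 331/5]
after L3 α=2/3: [464/15, 404/15, 1451/15]
after L4 α=3/5: [2503/75, 5398/75, 13657/75]
→ [33, 72, 182]

query (3,0) [L1,L2,L3,L4,L5,L6] — begin 0,0,0
after L1 α=1/3: [20/3, 83, 42]
after L2 α=2/5: [364/5, 281/5, 332/5]
after L3 α=0: [364/5, 281/5, 332/5]
after L4 α=2/3: [394/15, 1381/15, 2522/15]
after L5 α=5/6: [16819/90, 7981/90, 17297/90]
after L6 α=5/7: [24694/315, 30931/315, 36422/315]
→ [78, 98, 116]

at x=0,y=0 over L1,L2,L3,L4,L5,L6:
after L1 α=1/6: [79/6, 17/3, 91/3]
after L2 α=4/7: [1247/14, 997/7, 183/7]
after L3 α=0: [1247/14, 997/7, 183/7]
after L4 α=1/4: [6233/56, 865/7, 1249/28]
after L5 α=1/2: [7465/112, 1887/14, 4329/56]
after L6 α=1/2: [23929/224, 3455/28, 16705/112]
rounded: [107, 123, 149]

at x=3,y=1 over L1,L2,L3,L4,L5,L6:
+L1 (α=1/2) → [70, 70, 37/2]
+L2 (α=6/7) → [904/7, 106/7, 2437/14]
+L3 (α=1/3) → [3271/21, 248/7, 2458/21]
+L4 (α=2/3) → [3565/63, 1186/21, 8548/63]
+L5 (α=3/4) → [31159/252, 1777/21, 16937/126]
+L6 (α=1/3) → [42373/378, 7775/63, 26324/189]
→ [112, 123, 139]

query (0,0) [L1,L2,L3,L4,L5] — begin 0,0,0
L1 α=1/6: [79/6, 17/3, 91/3]
L2 α=4/7: [1247/14, 997/7, 183/7]
L3 α=0: [1247/14, 997/7, 183/7]
L4 α=1/4: [6233/56, 865/7, 1249/28]
L5 α=1/2: [7465/112, 1887/14, 4329/56]
= [67, 135, 77]

query (1,0) [L1,L2,L3,L4] — begin 0,0,0
after L1 α=1/2: [253/2, 65, 88]
after L2 α=1/3: [352/3, 353/3, 122]
after L3 α=2/3: [1264/9, 1457/9, 156]
after L4 α=2/5: [326/3, 1697/15, 534/5]
rounded: [109, 113, 107]

at x=1,y=1 over L1,L2,L3:
after L1 α=2/3: [68/3, 124, 80/3]
after L2 α=0: [68/3, 124, 80/3]
after L3 α=2/5: [558/5, 544/5, 172/5]
= [112, 109, 34]

(0,1) stack=L1,L2,L3; from [0,0,0]:
after L1 α=1/4: [50, 95/2, 63]
after L2 α=1/5: [384/5, 304/5, 331/5]
after L3 α=2/3: [464/15, 404/15, 1451/15]
= [31, 27, 97]

(2,0) stack=L1,L2,L3; from [0,0,0]:
L1 α=1/2: [173/2, 98, 93/2]
L2 α=1/2: [419/4, 227/2, 555/4]
L3 α=5/7: [2969/14, 1142/7, 1255/14]
→ [212, 163, 90]


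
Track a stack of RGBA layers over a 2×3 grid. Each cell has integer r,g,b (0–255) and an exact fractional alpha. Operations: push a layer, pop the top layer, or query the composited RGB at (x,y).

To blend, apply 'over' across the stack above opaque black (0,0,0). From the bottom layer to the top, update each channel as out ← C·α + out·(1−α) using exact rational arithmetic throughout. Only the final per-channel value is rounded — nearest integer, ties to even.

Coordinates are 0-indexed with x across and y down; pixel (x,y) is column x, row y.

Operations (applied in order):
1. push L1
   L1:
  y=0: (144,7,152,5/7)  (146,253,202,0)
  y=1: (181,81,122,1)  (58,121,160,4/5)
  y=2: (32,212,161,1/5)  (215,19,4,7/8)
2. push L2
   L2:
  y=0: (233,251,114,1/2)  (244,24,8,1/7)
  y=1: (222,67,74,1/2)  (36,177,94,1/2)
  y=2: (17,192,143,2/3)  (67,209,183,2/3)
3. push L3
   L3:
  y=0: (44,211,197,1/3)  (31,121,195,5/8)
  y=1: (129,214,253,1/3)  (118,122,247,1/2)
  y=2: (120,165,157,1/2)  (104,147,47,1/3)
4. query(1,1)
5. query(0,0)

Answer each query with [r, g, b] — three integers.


at x=1,y=1 over L1,L2,L3:
+L1 (α=4/5) → [232/5, 484/5, 128]
+L2 (α=1/2) → [206/5, 1369/10, 111]
+L3 (α=1/2) → [398/5, 2589/20, 179]
= [80, 129, 179]

at x=0,y=0 over L1,L2,L3:
+L1 (α=5/7) → [720/7, 5, 760/7]
+L2 (α=1/2) → [2351/14, 128, 779/7]
+L3 (α=1/3) → [2659/21, 467/3, 979/7]
= [127, 156, 140]


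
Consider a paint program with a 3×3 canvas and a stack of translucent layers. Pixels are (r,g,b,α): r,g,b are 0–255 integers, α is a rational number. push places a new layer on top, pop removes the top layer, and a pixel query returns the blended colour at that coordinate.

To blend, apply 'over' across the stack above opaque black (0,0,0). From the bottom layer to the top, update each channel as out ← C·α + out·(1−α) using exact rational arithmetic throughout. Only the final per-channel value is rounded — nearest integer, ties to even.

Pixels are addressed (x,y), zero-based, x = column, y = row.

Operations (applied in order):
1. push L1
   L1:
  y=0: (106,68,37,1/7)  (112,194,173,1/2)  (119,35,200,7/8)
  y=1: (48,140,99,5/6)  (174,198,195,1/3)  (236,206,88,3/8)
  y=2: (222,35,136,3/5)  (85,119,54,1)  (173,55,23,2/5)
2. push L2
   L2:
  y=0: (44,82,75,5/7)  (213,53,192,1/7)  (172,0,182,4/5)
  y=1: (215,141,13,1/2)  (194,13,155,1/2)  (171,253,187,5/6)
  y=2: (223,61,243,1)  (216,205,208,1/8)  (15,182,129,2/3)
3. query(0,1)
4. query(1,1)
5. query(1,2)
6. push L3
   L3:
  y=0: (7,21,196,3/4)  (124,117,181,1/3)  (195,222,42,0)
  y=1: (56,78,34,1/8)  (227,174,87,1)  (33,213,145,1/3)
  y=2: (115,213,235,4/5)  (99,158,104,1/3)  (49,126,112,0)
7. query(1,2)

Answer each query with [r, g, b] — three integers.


at x=0,y=1 over L1,L2:
+L1 (α=5/6) → [40, 350/3, 165/2]
+L2 (α=1/2) → [255/2, 773/6, 191/4]
→ [128, 129, 48]

(1,1) stack=L1,L2; from [0,0,0]:
+L1 (α=1/3) → [58, 66, 65]
+L2 (α=1/2) → [126, 79/2, 110]
rounded: [126, 40, 110]

(1,2) stack=L1,L2; from [0,0,0]:
+L1 (α=1) → [85, 119, 54]
+L2 (α=1/8) → [811/8, 519/4, 293/4]
rounded: [101, 130, 73]

(1,2) stack=L1,L2,L3; from [0,0,0]:
after L1 α=1: [85, 119, 54]
after L2 α=1/8: [811/8, 519/4, 293/4]
after L3 α=1/3: [1207/12, 835/6, 167/2]
= [101, 139, 84]


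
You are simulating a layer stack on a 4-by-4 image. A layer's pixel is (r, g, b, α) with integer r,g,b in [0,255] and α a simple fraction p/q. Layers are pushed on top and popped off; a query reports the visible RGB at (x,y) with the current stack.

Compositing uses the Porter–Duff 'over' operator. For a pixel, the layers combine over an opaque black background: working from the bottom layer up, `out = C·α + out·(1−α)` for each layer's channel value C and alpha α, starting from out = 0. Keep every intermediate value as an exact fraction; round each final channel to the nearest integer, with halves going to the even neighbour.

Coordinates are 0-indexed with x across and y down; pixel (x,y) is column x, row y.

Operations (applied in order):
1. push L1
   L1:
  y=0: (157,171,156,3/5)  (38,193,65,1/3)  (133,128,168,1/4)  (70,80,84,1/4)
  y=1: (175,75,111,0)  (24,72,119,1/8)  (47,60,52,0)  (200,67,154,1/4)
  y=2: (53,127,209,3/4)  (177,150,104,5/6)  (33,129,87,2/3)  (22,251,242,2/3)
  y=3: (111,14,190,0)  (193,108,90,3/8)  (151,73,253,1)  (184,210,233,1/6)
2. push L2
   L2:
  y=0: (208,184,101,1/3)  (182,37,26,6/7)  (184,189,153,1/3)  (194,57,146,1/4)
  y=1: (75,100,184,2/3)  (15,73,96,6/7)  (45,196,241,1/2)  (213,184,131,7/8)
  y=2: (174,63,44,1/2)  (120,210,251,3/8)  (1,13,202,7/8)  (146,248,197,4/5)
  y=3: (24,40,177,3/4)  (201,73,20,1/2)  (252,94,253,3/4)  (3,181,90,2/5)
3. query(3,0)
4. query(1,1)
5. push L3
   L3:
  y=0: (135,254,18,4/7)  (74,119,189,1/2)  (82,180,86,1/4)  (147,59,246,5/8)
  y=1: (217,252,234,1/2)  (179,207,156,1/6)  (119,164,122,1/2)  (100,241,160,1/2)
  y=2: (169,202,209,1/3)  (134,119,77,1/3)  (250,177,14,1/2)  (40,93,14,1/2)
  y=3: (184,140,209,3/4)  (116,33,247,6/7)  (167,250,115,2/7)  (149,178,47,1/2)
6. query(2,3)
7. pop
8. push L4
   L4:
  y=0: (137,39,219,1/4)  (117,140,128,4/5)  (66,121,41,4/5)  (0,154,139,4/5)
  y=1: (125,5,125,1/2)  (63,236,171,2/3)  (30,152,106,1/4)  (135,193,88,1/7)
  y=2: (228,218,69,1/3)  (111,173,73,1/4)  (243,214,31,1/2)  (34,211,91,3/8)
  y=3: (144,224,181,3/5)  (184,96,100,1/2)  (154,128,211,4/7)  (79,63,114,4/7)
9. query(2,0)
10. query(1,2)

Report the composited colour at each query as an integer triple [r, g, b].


at x=3,y=0 over L1,L2:
+L1 (α=1/4) → [35/2, 20, 21]
+L2 (α=1/4) → [493/8, 117/4, 209/4]
→ [62, 29, 52]

at x=1,y=1 over L1,L2:
+L1 (α=1/8) → [3, 9, 119/8]
+L2 (α=6/7) → [93/7, 447/7, 4727/56]
→ [13, 64, 84]

at x=2,y=3 over L1,L2,L3:
L1 α=1: [151, 73, 253]
L2 α=3/4: [907/4, 355/4, 253]
L3 α=2/7: [5871/28, 3775/28, 1495/7]
→ [210, 135, 214]

at x=2,y=0 over L1,L2,L4:
after L1 α=1/4: [133/4, 32, 42]
after L2 α=1/3: [167/2, 253/3, 79]
after L4 α=4/5: [139/2, 341/3, 243/5]
= [70, 114, 49]

(1,2) stack=L1,L2,L4; from [0,0,0]:
after L1 α=5/6: [295/2, 125, 260/3]
after L2 α=3/8: [2195/16, 1255/8, 3559/24]
after L4 α=1/4: [8361/64, 5149/32, 4143/32]
rounded: [131, 161, 129]
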